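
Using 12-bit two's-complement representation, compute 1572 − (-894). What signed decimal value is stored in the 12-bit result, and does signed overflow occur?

1572 → 011000100100
-894 → 110010000010
Subtract via negate-and-add: invert 110010000010 + 1 = 001101111110 (i.e. 894).
  011000100100
+ 001101111110
= 100110100010
Result 100110100010: MSB = 1 → 2466 − 4096 = -1630.
Both addends (after negating the subtrahend) are non-negative but the stored result is negative: signed overflow. The true value 1572 − (-894) = 2466 lies outside [-2048, 2047].

-1630; overflow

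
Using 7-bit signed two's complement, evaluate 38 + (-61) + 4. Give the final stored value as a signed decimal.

38 + (-61) = -23 (1101001)
-23 + 4 = -19 (1101101)

-19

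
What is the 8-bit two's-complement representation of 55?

00110111

55 is non-negative, so write it directly in 8 bits: 00110111.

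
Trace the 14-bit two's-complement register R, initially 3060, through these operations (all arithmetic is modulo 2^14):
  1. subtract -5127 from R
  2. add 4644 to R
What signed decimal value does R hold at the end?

-3553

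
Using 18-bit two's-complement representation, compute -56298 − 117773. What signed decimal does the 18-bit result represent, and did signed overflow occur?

88073; overflow

-56298 → 110010010000010110
117773 → 011100110000001101
Subtract via negate-and-add: invert 011100110000001101 + 1 = 100011001111110011 (i.e. -117773).
  110010010000010110
+ 100011001111110011
= 010101100000001001  (discard carry-out 1)
Result 010101100000001001: MSB = 0 → value 88073.
Both addends (after negating the subtrahend) are negative but the stored result is non-negative: signed overflow. The true value -56298 − 117773 = -174071 lies outside [-131072, 131071].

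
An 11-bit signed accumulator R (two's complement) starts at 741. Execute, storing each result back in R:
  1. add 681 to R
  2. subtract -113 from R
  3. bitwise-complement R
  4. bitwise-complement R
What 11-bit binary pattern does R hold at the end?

10111111111

Start: R = 741 = 01011100101.
R = 741 + 681 = 1422; wraps to -626 = 10110001110
R = -626 − (-113) = -513 = 10111111111
R = NOT 10111111111 = 01000000000 = 512
R = NOT 01000000000 = 10111111111 = -513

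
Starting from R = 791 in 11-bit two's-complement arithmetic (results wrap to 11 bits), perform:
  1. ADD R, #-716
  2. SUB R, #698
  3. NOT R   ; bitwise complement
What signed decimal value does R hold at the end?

Start: R = 791 = 01100010111.
R = 791 + (-716) = 75 = 00001001011
R = 75 − 698 = -623 = 10110010001
R = NOT 10110010001 = 01001101110 = 622

622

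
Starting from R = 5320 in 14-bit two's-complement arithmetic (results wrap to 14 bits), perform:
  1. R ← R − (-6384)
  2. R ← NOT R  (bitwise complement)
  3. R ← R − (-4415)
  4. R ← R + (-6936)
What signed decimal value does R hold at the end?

Start: R = 5320 = 01010011001000.
R = 5320 − (-6384) = 11704; wraps to -4680 = 10110110111000
R = NOT 10110110111000 = 01001001000111 = 4679
R = 4679 − (-4415) = 9094; wraps to -7290 = 10001110000110
R = -7290 + (-6936) = -14226; wraps to 2158 = 00100001101110

2158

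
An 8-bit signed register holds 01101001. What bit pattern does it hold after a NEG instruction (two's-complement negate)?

10010111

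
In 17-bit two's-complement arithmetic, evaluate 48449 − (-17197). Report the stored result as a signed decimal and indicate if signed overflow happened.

-65426; overflow

48449 → 01011110101000001
-17197 → 11011110011010011
Subtract via negate-and-add: invert 11011110011010011 + 1 = 00100001100101101 (i.e. 17197).
  01011110101000001
+ 00100001100101101
= 10000000001101110
Result 10000000001101110: MSB = 1 → 65646 − 131072 = -65426.
Both addends (after negating the subtrahend) are non-negative but the stored result is negative: signed overflow. The true value 48449 − (-17197) = 65646 lies outside [-65536, 65535].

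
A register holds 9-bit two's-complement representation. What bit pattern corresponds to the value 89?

001011001

89 is non-negative, so write it directly in 9 bits: 001011001.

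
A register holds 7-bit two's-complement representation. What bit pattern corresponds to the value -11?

1110101

|-11| = 11 = 0001011 in 7 bits.
Invert the bits: 1110100. Add 1: 1110101.
Check: 1110101 reads as 117 − 128 = -11.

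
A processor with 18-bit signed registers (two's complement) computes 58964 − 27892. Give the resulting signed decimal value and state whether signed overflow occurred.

31072; no overflow

58964 → 001110011001010100
27892 → 000110110011110100
Subtract via negate-and-add: invert 000110110011110100 + 1 = 111001001100001100 (i.e. -27892).
  001110011001010100
+ 111001001100001100
= 000111100101100000  (discard carry-out 1)
Result 000111100101100000: MSB = 0 → value 31072.
Addends (after negating the subtrahend) have opposite signs, so signed overflow cannot occur.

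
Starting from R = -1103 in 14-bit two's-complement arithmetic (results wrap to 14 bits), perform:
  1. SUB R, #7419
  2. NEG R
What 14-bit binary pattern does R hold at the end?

10000101001010

Start: R = -1103 = 11101110110001.
R = -1103 − 7419 = -8522; wraps to 7862 = 01111010110110
R = −(7862) = -7862 = 10000101001010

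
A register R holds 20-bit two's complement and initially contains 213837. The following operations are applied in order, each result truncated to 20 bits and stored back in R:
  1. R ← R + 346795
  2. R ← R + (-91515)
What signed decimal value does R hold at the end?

469117

Start: R = 213837 = 00110100001101001101.
R = 213837 + 346795 = 560632; wraps to -487944 = 10001000110111111000
R = -487944 + (-91515) = -579459; wraps to 469117 = 01110010100001111101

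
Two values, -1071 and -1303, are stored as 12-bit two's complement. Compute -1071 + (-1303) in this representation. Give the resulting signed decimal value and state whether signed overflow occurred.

-1071 → 101111010001
-1303 → 101011101001
  101111010001
+ 101011101001
= 011010111010  (discard carry-out 1)
Result 011010111010: MSB = 0 → value 1722.
Both addends are negative but the stored result is non-negative: signed overflow. The true value -1071 + (-1303) = -2374 lies outside [-2048, 2047].

1722; overflow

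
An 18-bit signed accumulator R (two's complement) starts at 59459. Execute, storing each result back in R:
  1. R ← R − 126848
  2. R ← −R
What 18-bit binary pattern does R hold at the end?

010000011100111101

Start: R = 59459 = 001110100001000011.
R = 59459 − 126848 = -67389 = 101111100011000011
R = −(-67389) = 67389 = 010000011100111101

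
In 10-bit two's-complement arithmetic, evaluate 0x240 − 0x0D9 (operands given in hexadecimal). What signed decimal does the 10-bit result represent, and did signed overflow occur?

0x240 = 1001000000 = -448 (signed)
0x0D9 = 0011011001 = 217 (signed)
Subtract via negate-and-add: invert 0011011001 + 1 = 1100100111 (i.e. -217).
  1001000000
+ 1100100111
= 0101100111  (discard carry-out 1)
Result 0101100111: MSB = 0 → value 359.
Both addends (after negating the subtrahend) are negative but the stored result is non-negative: signed overflow. The true value -448 − 217 = -665 lies outside [-512, 511].

359; overflow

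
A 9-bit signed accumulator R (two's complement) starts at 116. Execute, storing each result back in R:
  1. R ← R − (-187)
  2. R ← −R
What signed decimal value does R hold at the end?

209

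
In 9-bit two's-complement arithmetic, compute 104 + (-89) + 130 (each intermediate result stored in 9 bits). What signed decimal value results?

145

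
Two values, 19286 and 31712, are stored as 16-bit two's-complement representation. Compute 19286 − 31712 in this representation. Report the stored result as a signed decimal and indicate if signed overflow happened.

-12426; no overflow

19286 → 0100101101010110
31712 → 0111101111100000
Subtract via negate-and-add: invert 0111101111100000 + 1 = 1000010000100000 (i.e. -31712).
  0100101101010110
+ 1000010000100000
= 1100111101110110
Result 1100111101110110: MSB = 1 → 53110 − 65536 = -12426.
Addends (after negating the subtrahend) have opposite signs, so signed overflow cannot occur.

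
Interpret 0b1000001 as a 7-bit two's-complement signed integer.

MSB is 1, so the value is negative.
Invert: 0111110. Add 1: 0111111 = 63. So the value is −63.

-63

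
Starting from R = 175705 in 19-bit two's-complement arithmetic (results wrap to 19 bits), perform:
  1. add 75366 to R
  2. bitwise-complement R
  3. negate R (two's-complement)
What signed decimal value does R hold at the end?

251072

Start: R = 175705 = 0101010111001011001.
R = 175705 + 75366 = 251071 = 0111101010010111111
R = NOT 0111101010010111111 = 1000010101101000000 = -251072
R = −(-251072) = 251072 = 0111101010011000000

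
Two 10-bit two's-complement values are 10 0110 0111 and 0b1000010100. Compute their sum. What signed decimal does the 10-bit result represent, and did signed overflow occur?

10 0110 0111 → 1001100111 = -409 (signed)
0b1000010100 → 1000010100 = -492 (signed)
  1001100111
+ 1000010100
= 0001111011  (discard carry-out 1)
Result 0001111011: MSB = 0 → value 123.
Both addends are negative but the stored result is non-negative: signed overflow. The true value -409 + (-492) = -901 lies outside [-512, 511].

123; overflow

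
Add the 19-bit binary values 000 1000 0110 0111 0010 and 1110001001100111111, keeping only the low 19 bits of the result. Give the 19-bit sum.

  0001000011001110010
+ 1110001001100111111
= 1111001100110110001

1111001100110110001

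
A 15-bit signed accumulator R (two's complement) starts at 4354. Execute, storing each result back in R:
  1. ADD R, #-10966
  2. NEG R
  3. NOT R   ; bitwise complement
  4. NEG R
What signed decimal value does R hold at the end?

6613

Start: R = 4354 = 001000100000010.
R = 4354 + (-10966) = -6612 = 110011000101100
R = −(-6612) = 6612 = 001100111010100
R = NOT 001100111010100 = 110011000101011 = -6613
R = −(-6613) = 6613 = 001100111010101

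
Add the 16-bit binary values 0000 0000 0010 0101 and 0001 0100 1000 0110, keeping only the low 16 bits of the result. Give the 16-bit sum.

  0000000000100101
+ 0001010010000110
= 0001010010101011

0001010010101011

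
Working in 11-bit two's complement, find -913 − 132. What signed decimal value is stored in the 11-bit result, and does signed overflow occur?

-913 → 10001101111
132 → 00010000100
Subtract via negate-and-add: invert 00010000100 + 1 = 11101111100 (i.e. -132).
  10001101111
+ 11101111100
= 01111101011  (discard carry-out 1)
Result 01111101011: MSB = 0 → value 1003.
Both addends (after negating the subtrahend) are negative but the stored result is non-negative: signed overflow. The true value -913 − 132 = -1045 lies outside [-1024, 1023].

1003; overflow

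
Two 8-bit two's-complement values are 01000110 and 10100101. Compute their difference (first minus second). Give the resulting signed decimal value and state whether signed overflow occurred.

-95; overflow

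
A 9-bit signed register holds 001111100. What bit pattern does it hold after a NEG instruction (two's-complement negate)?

110000100

Invert: 110000011. Add 1: 110000100.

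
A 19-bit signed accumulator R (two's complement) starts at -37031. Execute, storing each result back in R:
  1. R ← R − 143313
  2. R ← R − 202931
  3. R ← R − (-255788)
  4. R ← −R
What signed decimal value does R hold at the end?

127487

Start: R = -37031 = 1110110111101011001.
R = -37031 − 143313 = -180344 = 1010011111110001000
R = -180344 − 202931 = -383275; wraps to 141013 = 0100010011011010101
R = 141013 − (-255788) = 396801; wraps to -127487 = 1100000111000000001
R = −(-127487) = 127487 = 0011111000111111111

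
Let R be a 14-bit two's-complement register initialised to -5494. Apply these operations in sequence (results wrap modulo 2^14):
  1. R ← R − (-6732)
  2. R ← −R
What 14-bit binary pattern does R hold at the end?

11101100101010

Start: R = -5494 = 10101010001010.
R = -5494 − (-6732) = 1238 = 00010011010110
R = −(1238) = -1238 = 11101100101010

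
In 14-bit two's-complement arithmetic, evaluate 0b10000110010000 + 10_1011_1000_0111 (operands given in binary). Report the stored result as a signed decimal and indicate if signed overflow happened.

0b10000110010000 → 10000110010000 = -7792 (signed)
10_1011_1000_0111 → 10101110000111 = -5241 (signed)
  10000110010000
+ 10101110000111
= 00110100010111  (discard carry-out 1)
Result 00110100010111: MSB = 0 → value 3351.
Both addends are negative but the stored result is non-negative: signed overflow. The true value -7792 + (-5241) = -13033 lies outside [-8192, 8191].

3351; overflow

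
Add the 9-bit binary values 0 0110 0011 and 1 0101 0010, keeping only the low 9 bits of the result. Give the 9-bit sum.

  001100011
+ 101010010
= 110110101

110110101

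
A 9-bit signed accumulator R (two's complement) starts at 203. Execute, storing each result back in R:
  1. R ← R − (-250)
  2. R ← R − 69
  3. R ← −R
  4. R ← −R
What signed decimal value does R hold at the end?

Start: R = 203 = 011001011.
R = 203 − (-250) = 453; wraps to -59 = 111000101
R = -59 − 69 = -128 = 110000000
R = −(-128) = 128 = 010000000
R = −(128) = -128 = 110000000

-128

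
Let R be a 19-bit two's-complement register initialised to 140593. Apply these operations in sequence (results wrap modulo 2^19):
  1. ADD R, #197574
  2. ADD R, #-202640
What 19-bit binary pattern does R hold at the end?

0100001000101100111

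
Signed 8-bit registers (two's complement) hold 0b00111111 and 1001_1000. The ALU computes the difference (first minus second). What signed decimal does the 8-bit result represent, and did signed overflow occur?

-89; overflow

0b00111111 → 00111111 = 63 (signed)
1001_1000 → 10011000 = -104 (signed)
Subtract via negate-and-add: invert 10011000 + 1 = 01101000 (i.e. 104).
  00111111
+ 01101000
= 10100111
Result 10100111: MSB = 1 → 167 − 256 = -89.
Both addends (after negating the subtrahend) are non-negative but the stored result is negative: signed overflow. The true value 63 − (-104) = 167 lies outside [-128, 127].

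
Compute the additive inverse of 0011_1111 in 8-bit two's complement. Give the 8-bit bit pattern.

Invert: 11000000. Add 1: 11000001.
Check: 00111111 = 63, 11000001 = -63.

11000001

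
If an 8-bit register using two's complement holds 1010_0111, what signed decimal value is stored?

-89

MSB is 1, so the value is negative.
Invert: 01011000. Add 1: 01011001 = 89. So the value is −89.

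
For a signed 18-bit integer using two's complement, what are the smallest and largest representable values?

min = -131072, max = 131071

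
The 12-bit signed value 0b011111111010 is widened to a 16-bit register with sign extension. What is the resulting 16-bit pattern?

MSB of 011111111010 is 0; replicate it into the new high bits.
0000|011111111010 → 0000011111111010 (still 2042).

0000011111111010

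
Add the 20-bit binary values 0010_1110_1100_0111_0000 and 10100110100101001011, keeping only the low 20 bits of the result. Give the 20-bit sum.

11010101010110111011

  00101110110001110000
+ 10100110100101001011
= 11010101010110111011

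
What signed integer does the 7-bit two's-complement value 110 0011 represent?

-29

MSB is 1, so the value is negative.
Invert: 0011100. Add 1: 0011101 = 29. So the value is −29.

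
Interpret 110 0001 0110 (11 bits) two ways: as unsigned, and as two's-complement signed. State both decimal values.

unsigned = 1558, signed = -490

Unsigned: 11000010110 = 1558.
Signed: MSB=1 → 1558 − 2048 = -490.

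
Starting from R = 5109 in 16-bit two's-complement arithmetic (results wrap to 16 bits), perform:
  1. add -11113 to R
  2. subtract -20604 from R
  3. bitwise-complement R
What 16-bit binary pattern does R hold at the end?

1100011011110111

Start: R = 5109 = 0001001111110101.
R = 5109 + (-11113) = -6004 = 1110100010001100
R = -6004 − (-20604) = 14600 = 0011100100001000
R = NOT 0011100100001000 = 1100011011110111 = -14601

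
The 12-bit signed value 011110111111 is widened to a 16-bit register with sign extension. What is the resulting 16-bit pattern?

0000011110111111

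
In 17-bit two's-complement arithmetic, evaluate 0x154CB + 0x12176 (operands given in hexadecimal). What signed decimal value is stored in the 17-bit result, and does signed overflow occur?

0x154CB = 10101010011001011 = -43829 (signed)
0x12176 = 10010000101110110 = -56970 (signed)
  10101010011001011
+ 10010000101110110
= 00111011001000001  (discard carry-out 1)
Result 00111011001000001: MSB = 0 → value 30273.
Both addends are negative but the stored result is non-negative: signed overflow. The true value -43829 + (-56970) = -100799 lies outside [-65536, 65535].

30273; overflow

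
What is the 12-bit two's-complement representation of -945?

110001001111

|-945| = 945 = 001110110001 in 12 bits.
Invert the bits: 110001001110. Add 1: 110001001111.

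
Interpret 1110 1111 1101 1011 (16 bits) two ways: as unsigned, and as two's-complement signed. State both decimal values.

Unsigned: 1110111111011011 = 61403.
Signed: MSB=1 → 61403 − 65536 = -4133.

unsigned = 61403, signed = -4133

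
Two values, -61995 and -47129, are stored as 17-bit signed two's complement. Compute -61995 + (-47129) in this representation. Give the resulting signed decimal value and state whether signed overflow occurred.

21948; overflow

-61995 → 10000110111010101
-47129 → 10100011111100111
  10000110111010101
+ 10100011111100111
= 00101010110111100  (discard carry-out 1)
Result 00101010110111100: MSB = 0 → value 21948.
Both addends are negative but the stored result is non-negative: signed overflow. The true value -61995 + (-47129) = -109124 lies outside [-65536, 65535].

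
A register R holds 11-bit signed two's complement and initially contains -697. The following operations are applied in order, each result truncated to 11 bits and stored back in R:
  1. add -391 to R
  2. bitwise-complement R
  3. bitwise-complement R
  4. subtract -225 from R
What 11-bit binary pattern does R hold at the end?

Start: R = -697 = 10101000111.
R = -697 + (-391) = -1088; wraps to 960 = 01111000000
R = NOT 01111000000 = 10000111111 = -961
R = NOT 10000111111 = 01111000000 = 960
R = 960 − (-225) = 1185; wraps to -863 = 10010100001

10010100001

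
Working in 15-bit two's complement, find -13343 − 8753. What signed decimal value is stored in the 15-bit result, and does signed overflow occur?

-13343 → 100101111100001
8753 → 010001000110001
Subtract via negate-and-add: invert 010001000110001 + 1 = 101110111001111 (i.e. -8753).
  100101111100001
+ 101110111001111
= 010100110110000  (discard carry-out 1)
Result 010100110110000: MSB = 0 → value 10672.
Both addends (after negating the subtrahend) are negative but the stored result is non-negative: signed overflow. The true value -13343 − 8753 = -22096 lies outside [-16384, 16383].

10672; overflow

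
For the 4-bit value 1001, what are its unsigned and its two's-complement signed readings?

unsigned = 9, signed = -7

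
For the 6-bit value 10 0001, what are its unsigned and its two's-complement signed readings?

Unsigned: 100001 = 33.
Signed: MSB=1 → 33 − 64 = -31.

unsigned = 33, signed = -31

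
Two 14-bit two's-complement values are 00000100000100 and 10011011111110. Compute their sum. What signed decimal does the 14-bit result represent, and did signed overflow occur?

-6142; no overflow

00000100000100 = 260 (signed)
10011011111110 = -6402 (signed)
  00000100000100
+ 10011011111110
= 10100000000010
Result 10100000000010: MSB = 1 → 10242 − 16384 = -6142.
Addends have opposite signs, so signed overflow cannot occur.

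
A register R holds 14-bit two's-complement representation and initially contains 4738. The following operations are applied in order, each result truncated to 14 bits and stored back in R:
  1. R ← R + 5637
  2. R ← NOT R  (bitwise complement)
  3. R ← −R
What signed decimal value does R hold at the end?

-6008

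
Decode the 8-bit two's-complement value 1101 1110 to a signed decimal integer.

-34

MSB is 1, so the value is negative.
Unsigned reading: 222. Subtract 2^8 = 256: 222 − 256 = -34.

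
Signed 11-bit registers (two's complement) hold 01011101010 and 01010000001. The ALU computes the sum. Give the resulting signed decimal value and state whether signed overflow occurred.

01011101010 = 746 (signed)
01010000001 = 641 (signed)
  01011101010
+ 01010000001
= 10101101011
Result 10101101011: MSB = 1 → 1387 − 2048 = -661.
Both addends are non-negative but the stored result is negative: signed overflow. The true value 746 + 641 = 1387 lies outside [-1024, 1023].

-661; overflow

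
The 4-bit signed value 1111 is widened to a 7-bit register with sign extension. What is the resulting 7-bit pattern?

1111111

MSB of 1111 is 1; replicate it into the new high bits.
111|1111 → 1111111 (still -1).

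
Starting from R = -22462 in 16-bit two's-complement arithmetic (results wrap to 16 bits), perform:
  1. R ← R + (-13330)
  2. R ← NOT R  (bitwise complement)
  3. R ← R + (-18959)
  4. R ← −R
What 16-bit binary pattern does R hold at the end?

1011111001000000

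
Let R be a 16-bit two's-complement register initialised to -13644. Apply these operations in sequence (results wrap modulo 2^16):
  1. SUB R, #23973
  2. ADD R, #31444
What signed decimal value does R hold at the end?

-6173

Start: R = -13644 = 1100101010110100.
R = -13644 − 23973 = -37617; wraps to 27919 = 0110110100001111
R = 27919 + 31444 = 59363; wraps to -6173 = 1110011111100011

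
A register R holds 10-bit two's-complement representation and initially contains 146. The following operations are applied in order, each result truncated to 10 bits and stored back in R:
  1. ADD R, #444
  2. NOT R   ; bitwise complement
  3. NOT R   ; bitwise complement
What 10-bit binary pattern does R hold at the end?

Start: R = 146 = 0010010010.
R = 146 + 444 = 590; wraps to -434 = 1001001110
R = NOT 1001001110 = 0110110001 = 433
R = NOT 0110110001 = 1001001110 = -434

1001001110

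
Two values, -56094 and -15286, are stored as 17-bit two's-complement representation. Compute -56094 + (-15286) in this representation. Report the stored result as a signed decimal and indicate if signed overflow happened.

-56094 → 10010010011100010
-15286 → 11100010001001010
  10010010011100010
+ 11100010001001010
= 01110100100101100  (discard carry-out 1)
Result 01110100100101100: MSB = 0 → value 59692.
Both addends are negative but the stored result is non-negative: signed overflow. The true value -56094 + (-15286) = -71380 lies outside [-65536, 65535].

59692; overflow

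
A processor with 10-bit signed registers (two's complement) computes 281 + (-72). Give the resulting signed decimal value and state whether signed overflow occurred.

209; no overflow

281 → 0100011001
-72 → 1110111000
  0100011001
+ 1110111000
= 0011010001  (discard carry-out 1)
Result 0011010001: MSB = 0 → value 209.
Addends have opposite signs, so signed overflow cannot occur.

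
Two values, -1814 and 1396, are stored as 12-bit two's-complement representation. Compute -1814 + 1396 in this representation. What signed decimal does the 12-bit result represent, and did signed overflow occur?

-418; no overflow

-1814 → 100011101010
1396 → 010101110100
  100011101010
+ 010101110100
= 111001011110
Result 111001011110: MSB = 1 → 3678 − 4096 = -418.
Addends have opposite signs, so signed overflow cannot occur.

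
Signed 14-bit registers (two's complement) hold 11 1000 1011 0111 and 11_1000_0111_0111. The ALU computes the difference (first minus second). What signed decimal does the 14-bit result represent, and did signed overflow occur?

64; no overflow

11 1000 1011 0111 → 11100010110111 = -1865 (signed)
11_1000_0111_0111 → 11100001110111 = -1929 (signed)
Subtract via negate-and-add: invert 11100001110111 + 1 = 00011110001001 (i.e. 1929).
  11100010110111
+ 00011110001001
= 00000001000000  (discard carry-out 1)
Result 00000001000000: MSB = 0 → value 64.
Addends (after negating the subtrahend) have opposite signs, so signed overflow cannot occur.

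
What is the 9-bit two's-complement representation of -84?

110101100

|-84| = 84 = 001010100 in 9 bits.
Invert the bits: 110101011. Add 1: 110101100.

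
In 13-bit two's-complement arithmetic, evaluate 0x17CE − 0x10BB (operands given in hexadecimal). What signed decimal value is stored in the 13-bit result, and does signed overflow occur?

1811; no overflow

0x17CE = 1011111001110 = -2098 (signed)
0x10BB = 1000010111011 = -3909 (signed)
Subtract via negate-and-add: invert 1000010111011 + 1 = 0111101000101 (i.e. 3909).
  1011111001110
+ 0111101000101
= 0011100010011  (discard carry-out 1)
Result 0011100010011: MSB = 0 → value 1811.
Addends (after negating the subtrahend) have opposite signs, so signed overflow cannot occur.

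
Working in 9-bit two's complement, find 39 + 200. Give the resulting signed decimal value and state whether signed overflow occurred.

239; no overflow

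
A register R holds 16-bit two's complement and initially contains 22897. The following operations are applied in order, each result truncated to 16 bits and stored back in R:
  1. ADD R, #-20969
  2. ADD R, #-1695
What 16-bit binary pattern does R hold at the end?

Start: R = 22897 = 0101100101110001.
R = 22897 + (-20969) = 1928 = 0000011110001000
R = 1928 + (-1695) = 233 = 0000000011101001

0000000011101001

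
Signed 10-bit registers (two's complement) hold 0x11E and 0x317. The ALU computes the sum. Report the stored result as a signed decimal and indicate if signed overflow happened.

0x11E = 0100011110 = 286 (signed)
0x317 = 1100010111 = -233 (signed)
  0100011110
+ 1100010111
= 0000110101  (discard carry-out 1)
Result 0000110101: MSB = 0 → value 53.
Addends have opposite signs, so signed overflow cannot occur.

53; no overflow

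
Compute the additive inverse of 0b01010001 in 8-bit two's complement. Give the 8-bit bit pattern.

Invert: 10101110. Add 1: 10101111.
Check: 01010001 = 81, 10101111 = -81.

10101111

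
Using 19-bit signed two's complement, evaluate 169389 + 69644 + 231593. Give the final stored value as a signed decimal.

-53662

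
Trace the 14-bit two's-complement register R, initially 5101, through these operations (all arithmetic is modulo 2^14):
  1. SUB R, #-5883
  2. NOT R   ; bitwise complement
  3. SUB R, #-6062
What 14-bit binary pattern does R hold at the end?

10110011000101

Start: R = 5101 = 01001111101101.
R = 5101 − (-5883) = 10984; wraps to -5400 = 10101011101000
R = NOT 10101011101000 = 01010100010111 = 5399
R = 5399 − (-6062) = 11461; wraps to -4923 = 10110011000101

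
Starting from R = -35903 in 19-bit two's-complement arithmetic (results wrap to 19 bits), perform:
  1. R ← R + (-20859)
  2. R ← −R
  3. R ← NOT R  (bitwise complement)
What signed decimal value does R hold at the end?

-56763

Start: R = -35903 = 1110111001111000001.
R = -35903 + (-20859) = -56762 = 1110010001001000110
R = −(-56762) = 56762 = 0001101110110111010
R = NOT 0001101110110111010 = 1110010001001000101 = -56763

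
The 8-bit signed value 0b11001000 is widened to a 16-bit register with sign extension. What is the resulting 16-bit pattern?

MSB of 11001000 is 1; replicate it into the new high bits.
11111111|11001000 → 1111111111001000 (still -56).

1111111111001000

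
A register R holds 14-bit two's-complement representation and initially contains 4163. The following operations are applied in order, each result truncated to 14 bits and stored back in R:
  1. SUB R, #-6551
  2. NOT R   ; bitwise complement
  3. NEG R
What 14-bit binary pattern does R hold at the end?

10100111011011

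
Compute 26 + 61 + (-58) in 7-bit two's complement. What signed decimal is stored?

29

26 + 61 = 87 → wraps to -41 (1010111)
-41 + (-58) = -99 → wraps to 29 (0011101)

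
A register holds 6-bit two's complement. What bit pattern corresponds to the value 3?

3 is non-negative, so write it directly in 6 bits: 000011.

000011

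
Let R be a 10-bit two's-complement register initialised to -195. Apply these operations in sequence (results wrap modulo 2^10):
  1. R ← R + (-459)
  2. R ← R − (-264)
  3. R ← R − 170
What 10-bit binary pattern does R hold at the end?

0111010000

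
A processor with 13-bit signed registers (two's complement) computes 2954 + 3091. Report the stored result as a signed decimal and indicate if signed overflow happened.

2954 → 0101110001010
3091 → 0110000010011
  0101110001010
+ 0110000010011
= 1011110011101
Result 1011110011101: MSB = 1 → 6045 − 8192 = -2147.
Both addends are non-negative but the stored result is negative: signed overflow. The true value 2954 + 3091 = 6045 lies outside [-4096, 4095].

-2147; overflow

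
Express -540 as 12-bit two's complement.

110111100100

|-540| = 540 = 001000011100 in 12 bits.
Invert the bits: 110111100011. Add 1: 110111100100.
Check: 110111100100 reads as 3556 − 4096 = -540.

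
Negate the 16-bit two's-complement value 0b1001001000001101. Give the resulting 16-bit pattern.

0110110111110011

Invert: 0110110111110010. Add 1: 0110110111110011.
Check: 1001001000001101 = -28147, 0110110111110011 = 28147.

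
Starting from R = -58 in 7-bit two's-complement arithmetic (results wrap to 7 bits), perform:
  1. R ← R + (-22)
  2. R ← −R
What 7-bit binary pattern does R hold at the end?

Start: R = -58 = 1000110.
R = -58 + (-22) = -80; wraps to 48 = 0110000
R = −(48) = -48 = 1010000

1010000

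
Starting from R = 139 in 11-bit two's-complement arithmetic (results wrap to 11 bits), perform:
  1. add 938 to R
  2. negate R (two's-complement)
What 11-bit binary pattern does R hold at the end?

01111001011

Start: R = 139 = 00010001011.
R = 139 + 938 = 1077; wraps to -971 = 10000110101
R = −(-971) = 971 = 01111001011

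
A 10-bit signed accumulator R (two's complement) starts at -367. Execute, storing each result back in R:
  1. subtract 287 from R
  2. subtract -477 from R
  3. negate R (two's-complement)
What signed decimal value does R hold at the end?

177

Start: R = -367 = 1010010001.
R = -367 − 287 = -654; wraps to 370 = 0101110010
R = 370 − (-477) = 847; wraps to -177 = 1101001111
R = −(-177) = 177 = 0010110001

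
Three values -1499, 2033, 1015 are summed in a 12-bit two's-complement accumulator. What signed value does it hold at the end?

1549

-1499 + 2033 = 534 (001000010110)
534 + 1015 = 1549 (011000001101)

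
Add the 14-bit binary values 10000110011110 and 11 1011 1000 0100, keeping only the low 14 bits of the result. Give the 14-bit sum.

01110100100010

  10000110011110
+ 11101110000100
= 01110100100010  (discard carry-out 1)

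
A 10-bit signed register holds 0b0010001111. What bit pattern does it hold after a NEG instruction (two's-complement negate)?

Invert: 1101110000. Add 1: 1101110001.
Check: 0010001111 = 143, 1101110001 = -143.

1101110001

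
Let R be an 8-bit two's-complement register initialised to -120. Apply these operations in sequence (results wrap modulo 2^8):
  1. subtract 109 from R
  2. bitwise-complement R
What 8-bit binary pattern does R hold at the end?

11100100

Start: R = -120 = 10001000.
R = -120 − 109 = -229; wraps to 27 = 00011011
R = NOT 00011011 = 11100100 = -28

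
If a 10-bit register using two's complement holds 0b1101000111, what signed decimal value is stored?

-185

MSB is 1, so the value is negative.
Invert: 0010111000. Add 1: 0010111001 = 185. So the value is −185.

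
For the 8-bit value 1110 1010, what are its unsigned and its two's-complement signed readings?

unsigned = 234, signed = -22

Unsigned: 11101010 = 234.
Signed: MSB=1 → 234 − 256 = -22.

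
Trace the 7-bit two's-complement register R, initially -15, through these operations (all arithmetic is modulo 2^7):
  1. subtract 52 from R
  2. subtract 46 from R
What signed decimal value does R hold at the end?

15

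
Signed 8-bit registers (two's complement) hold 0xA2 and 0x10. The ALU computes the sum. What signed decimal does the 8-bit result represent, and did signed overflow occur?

0xA2 = 10100010 = -94 (signed)
0x10 = 00010000 = 16 (signed)
  10100010
+ 00010000
= 10110010
Result 10110010: MSB = 1 → 178 − 256 = -78.
Addends have opposite signs, so signed overflow cannot occur.

-78; no overflow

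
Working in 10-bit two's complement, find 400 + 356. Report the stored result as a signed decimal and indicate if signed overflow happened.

400 → 0110010000
356 → 0101100100
  0110010000
+ 0101100100
= 1011110100
Result 1011110100: MSB = 1 → 756 − 1024 = -268.
Both addends are non-negative but the stored result is negative: signed overflow. The true value 400 + 356 = 756 lies outside [-512, 511].

-268; overflow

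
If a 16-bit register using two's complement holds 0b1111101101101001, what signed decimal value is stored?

MSB is 1, so the value is negative.
Invert: 0000010010010110. Add 1: 0000010010010111 = 1175. So the value is −1175.

-1175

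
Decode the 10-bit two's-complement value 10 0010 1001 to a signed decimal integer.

-471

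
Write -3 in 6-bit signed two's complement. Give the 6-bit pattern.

111101

|-3| = 3 = 000011 in 6 bits.
Invert the bits: 111100. Add 1: 111101.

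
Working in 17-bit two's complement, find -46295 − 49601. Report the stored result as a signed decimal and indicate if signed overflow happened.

35176; overflow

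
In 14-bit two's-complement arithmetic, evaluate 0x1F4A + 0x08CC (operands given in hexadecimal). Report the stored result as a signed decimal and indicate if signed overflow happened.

-6122; overflow

0x1F4A = 01111101001010 = 8010 (signed)
0x08CC = 00100011001100 = 2252 (signed)
  01111101001010
+ 00100011001100
= 10100000010110
Result 10100000010110: MSB = 1 → 10262 − 16384 = -6122.
Both addends are non-negative but the stored result is negative: signed overflow. The true value 8010 + 2252 = 10262 lies outside [-8192, 8191].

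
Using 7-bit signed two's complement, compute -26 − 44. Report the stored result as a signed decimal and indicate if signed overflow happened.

58; overflow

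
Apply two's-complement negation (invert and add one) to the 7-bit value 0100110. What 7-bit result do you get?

1011010

Invert: 1011001. Add 1: 1011010.
Check: 0100110 = 38, 1011010 = -38.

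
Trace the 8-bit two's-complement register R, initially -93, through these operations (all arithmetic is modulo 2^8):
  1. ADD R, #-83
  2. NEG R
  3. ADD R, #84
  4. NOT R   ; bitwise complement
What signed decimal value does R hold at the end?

Start: R = -93 = 10100011.
R = -93 + (-83) = -176; wraps to 80 = 01010000
R = −(80) = -80 = 10110000
R = -80 + 84 = 4 = 00000100
R = NOT 00000100 = 11111011 = -5

-5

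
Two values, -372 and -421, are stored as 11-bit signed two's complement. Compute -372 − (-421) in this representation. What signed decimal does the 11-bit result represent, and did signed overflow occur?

49; no overflow

-372 → 11010001100
-421 → 11001011011
Subtract via negate-and-add: invert 11001011011 + 1 = 00110100101 (i.e. 421).
  11010001100
+ 00110100101
= 00000110001  (discard carry-out 1)
Result 00000110001: MSB = 0 → value 49.
Addends (after negating the subtrahend) have opposite signs, so signed overflow cannot occur.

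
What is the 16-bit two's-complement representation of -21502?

|-21502| = 21502 = 0101001111111110 in 16 bits.
Invert the bits: 1010110000000001. Add 1: 1010110000000010.
Check: 1010110000000010 reads as 44034 − 65536 = -21502.

1010110000000010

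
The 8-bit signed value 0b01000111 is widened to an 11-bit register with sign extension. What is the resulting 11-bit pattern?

00001000111

MSB of 01000111 is 0; replicate it into the new high bits.
000|01000111 → 00001000111 (still 71).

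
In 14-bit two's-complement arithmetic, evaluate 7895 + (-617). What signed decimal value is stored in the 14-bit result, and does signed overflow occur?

7278; no overflow

7895 → 01111011010111
-617 → 11110110010111
  01111011010111
+ 11110110010111
= 01110001101110  (discard carry-out 1)
Result 01110001101110: MSB = 0 → value 7278.
Addends have opposite signs, so signed overflow cannot occur.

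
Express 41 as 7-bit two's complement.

0101001

41 is non-negative, so write it directly in 7 bits: 0101001.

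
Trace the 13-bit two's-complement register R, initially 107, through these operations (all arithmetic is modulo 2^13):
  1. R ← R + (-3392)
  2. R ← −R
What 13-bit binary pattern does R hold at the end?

Start: R = 107 = 0000001101011.
R = 107 + (-3392) = -3285 = 1001100101011
R = −(-3285) = 3285 = 0110011010101

0110011010101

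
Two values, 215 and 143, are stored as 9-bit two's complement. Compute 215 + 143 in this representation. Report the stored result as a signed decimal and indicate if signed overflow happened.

215 → 011010111
143 → 010001111
  011010111
+ 010001111
= 101100110
Result 101100110: MSB = 1 → 358 − 512 = -154.
Both addends are non-negative but the stored result is negative: signed overflow. The true value 215 + 143 = 358 lies outside [-256, 255].

-154; overflow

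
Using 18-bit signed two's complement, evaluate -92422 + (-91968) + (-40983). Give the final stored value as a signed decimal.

-92422 + (-91968) = -184390 → wraps to 77754 (010010111110111010)
77754 + (-40983) = 36771 (001000111110100011)

36771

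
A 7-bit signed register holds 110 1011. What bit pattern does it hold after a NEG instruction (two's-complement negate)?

0010101

Invert: 0010100. Add 1: 0010101.
Check: 1101011 = -21, 0010101 = 21.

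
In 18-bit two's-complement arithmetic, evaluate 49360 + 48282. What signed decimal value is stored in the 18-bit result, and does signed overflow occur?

49360 → 001100000011010000
48282 → 001011110010011010
  001100000011010000
+ 001011110010011010
= 010111110101101010
Result 010111110101101010: MSB = 0 → value 97642.
Both addends are non-negative and so is the stored result: no signed overflow.

97642; no overflow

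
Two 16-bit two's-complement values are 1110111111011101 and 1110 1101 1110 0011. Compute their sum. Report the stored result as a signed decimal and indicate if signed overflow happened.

-8768; no overflow

1110111111011101 = -4131 (signed)
1110 1101 1110 0011 → 1110110111100011 = -4637 (signed)
  1110111111011101
+ 1110110111100011
= 1101110111000000  (discard carry-out 1)
Result 1101110111000000: MSB = 1 → 56768 − 65536 = -8768.
Both addends are negative and so is the stored result: no signed overflow.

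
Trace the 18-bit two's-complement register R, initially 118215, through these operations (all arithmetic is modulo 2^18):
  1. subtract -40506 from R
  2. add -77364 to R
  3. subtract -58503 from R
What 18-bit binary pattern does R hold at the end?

100010001001010100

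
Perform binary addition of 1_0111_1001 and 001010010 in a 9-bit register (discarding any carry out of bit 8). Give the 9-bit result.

111001011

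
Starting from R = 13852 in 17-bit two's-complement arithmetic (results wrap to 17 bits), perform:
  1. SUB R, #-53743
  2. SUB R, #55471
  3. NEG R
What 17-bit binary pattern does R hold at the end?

11101000010100100

Start: R = 13852 = 00011011000011100.
R = 13852 − (-53743) = 67595; wraps to -63477 = 10000100000001011
R = -63477 − 55471 = -118948; wraps to 12124 = 00010111101011100
R = −(12124) = -12124 = 11101000010100100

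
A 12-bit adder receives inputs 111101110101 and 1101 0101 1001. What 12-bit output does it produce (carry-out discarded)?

110011001110

  111101110101
+ 110101011001
= 110011001110  (discard carry-out 1)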